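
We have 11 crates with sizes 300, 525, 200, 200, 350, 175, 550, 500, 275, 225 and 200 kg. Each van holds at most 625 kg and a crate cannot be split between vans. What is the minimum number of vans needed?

7

Total = 550 + 525 + 500 + 350 + 300 + 275 + 225 + 200 + 200 + 200 + 175 = 3500 kg.
Lower bound: ⌈3500/625⌉ = 6 vans.
A packing using 7 vans:
  van 1: 550 = 550
  van 2: 525 = 525
  van 3: 500 = 500
  van 4: 350 + 275 = 625
  van 5: 300 + 225 = 525
  van 6: 200 + 200 + 200 = 600
  van 7: 175 = 175
No arrangement into 6 vans stays within capacity, so 7 is optimal.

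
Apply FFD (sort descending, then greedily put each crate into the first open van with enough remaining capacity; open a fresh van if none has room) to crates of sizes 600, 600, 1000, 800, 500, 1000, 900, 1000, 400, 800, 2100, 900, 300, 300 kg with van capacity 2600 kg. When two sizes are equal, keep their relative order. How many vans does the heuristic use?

5

Sorted descending: 2100, 1000, 1000, 1000, 900, 900, 800, 800, 600, 600, 500, 400, 300, 300.
  2100 → van 1 (new)  [load 2100/2600]
  1000 → van 2 (new)  [load 1000/2600]
  1000 → van 2  [load 2000/2600]
  1000 → van 3 (new)  [load 1000/2600]
  900 → van 3  [load 1900/2600]
  900 → van 4 (new)  [load 900/2600]
  800 → van 4  [load 1700/2600]
  800 → van 4  [load 2500/2600]
  600 → van 2  [load 2600/2600]
  600 → van 3  [load 2500/2600]
  500 → van 1  [load 2600/2600]
  400 → van 5 (new)  [load 400/2600]
  300 → van 5  [load 700/2600]
  300 → van 5  [load 1000/2600]
5 vans opened.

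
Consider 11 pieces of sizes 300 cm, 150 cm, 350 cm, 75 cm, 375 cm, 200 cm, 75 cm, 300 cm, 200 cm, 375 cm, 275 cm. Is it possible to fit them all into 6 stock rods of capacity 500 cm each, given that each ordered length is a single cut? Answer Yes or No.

A valid assignment using 6 stock rods:
  stock rod 1: 375 + 75 = 450
  stock rod 2: 375 + 75 = 450
  stock rod 3: 350 + 150 = 500
  stock rod 4: 300 + 200 = 500
  stock rod 5: 300 + 200 = 500
  stock rod 6: 275 = 275
Every load is within 500 cm, so 6 stock rods suffice.

Yes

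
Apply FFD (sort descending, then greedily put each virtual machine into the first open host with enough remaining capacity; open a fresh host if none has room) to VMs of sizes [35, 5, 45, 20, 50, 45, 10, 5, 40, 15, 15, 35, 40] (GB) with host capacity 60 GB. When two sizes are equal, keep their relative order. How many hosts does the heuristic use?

Sorted descending: 50, 45, 45, 40, 40, 35, 35, 20, 15, 15, 10, 5, 5.
  50 → host 1 (new)  [load 50/60]
  45 → host 2 (new)  [load 45/60]
  45 → host 3 (new)  [load 45/60]
  40 → host 4 (new)  [load 40/60]
  40 → host 5 (new)  [load 40/60]
  35 → host 6 (new)  [load 35/60]
  35 → host 7 (new)  [load 35/60]
  20 → host 4  [load 60/60]
  15 → host 2  [load 60/60]
  15 → host 3  [load 60/60]
  10 → host 1  [load 60/60]
  5 → host 5  [load 45/60]
  5 → host 5  [load 50/60]
7 hosts opened.

7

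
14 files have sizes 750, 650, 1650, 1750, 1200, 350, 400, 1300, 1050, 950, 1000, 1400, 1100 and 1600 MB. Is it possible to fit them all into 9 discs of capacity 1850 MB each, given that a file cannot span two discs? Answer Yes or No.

Total = 15150 MB; ⌈15150/1850⌉ = 9.
10 files each exceed half the capacity and cannot share a disc, forcing at least 10 discs.
At least 10 discs are required, but only 9 are allowed.

No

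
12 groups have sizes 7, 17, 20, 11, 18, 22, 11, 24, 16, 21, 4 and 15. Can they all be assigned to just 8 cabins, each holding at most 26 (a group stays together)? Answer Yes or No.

Total = 186; ⌈186/26⌉ = 8.
The bound of 8 does not rule out 8, but exhaustive search shows no assignment into 8 cabins of capacity 26 exists — the minimum is 9.

No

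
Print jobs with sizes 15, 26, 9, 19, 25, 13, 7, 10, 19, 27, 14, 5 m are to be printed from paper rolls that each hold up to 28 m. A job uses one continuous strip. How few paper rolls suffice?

Total = 27 + 26 + 25 + 19 + 19 + 15 + 14 + 13 + 10 + 9 + 7 + 5 = 189 m.
Lower bound: ⌈189/28⌉ = 7 paper rolls.
A packing using 8 paper rolls:
  roll 1: 27 = 27
  roll 2: 26 = 26
  roll 3: 25 = 25
  roll 4: 19 + 9 = 28
  roll 5: 19 + 7 = 26
  roll 6: 15 + 13 = 28
  roll 7: 14 + 10 = 24
  roll 8: 5 = 5
No arrangement into 7 paper rolls stays within capacity, so 8 is optimal.

8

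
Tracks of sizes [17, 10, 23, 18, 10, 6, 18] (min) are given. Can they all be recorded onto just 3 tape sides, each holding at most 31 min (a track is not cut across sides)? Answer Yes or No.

No

Total = 102 min; ⌈102/31⌉ = 4.
At least 4 tape sides are required, but only 3 are allowed.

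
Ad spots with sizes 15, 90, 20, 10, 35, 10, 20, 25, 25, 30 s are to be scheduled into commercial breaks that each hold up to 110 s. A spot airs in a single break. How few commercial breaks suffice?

3

Total = 90 + 35 + 30 + 25 + 25 + 20 + 20 + 15 + 10 + 10 = 280 s.
Lower bound: ⌈280/110⌉ = 3 commercial breaks.
A packing using 3 commercial breaks:
  break 1: 90 + 20 = 110
  break 2: 35 + 30 + 25 + 20 = 110
  break 3: 25 + 15 + 10 + 10 = 60
This matches the lower bound, so 3 is optimal.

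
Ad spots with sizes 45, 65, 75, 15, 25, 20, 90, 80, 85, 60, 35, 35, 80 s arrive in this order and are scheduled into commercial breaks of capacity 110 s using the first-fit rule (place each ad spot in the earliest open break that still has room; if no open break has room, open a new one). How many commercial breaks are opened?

  45 → break 1 (new)  [load 45/110]
  65 → break 1  [load 110/110]
  75 → break 2 (new)  [load 75/110]
  15 → break 2  [load 90/110]
  25 → break 3 (new)  [load 25/110]
  20 → break 2  [load 110/110]
  90 → break 4 (new)  [load 90/110]
  80 → break 3  [load 105/110]
  85 → break 5 (new)  [load 85/110]
  60 → break 6 (new)  [load 60/110]
  35 → break 6  [load 95/110]
  35 → break 7 (new)  [load 35/110]
  80 → break 8 (new)  [load 80/110]
8 commercial breaks opened.

8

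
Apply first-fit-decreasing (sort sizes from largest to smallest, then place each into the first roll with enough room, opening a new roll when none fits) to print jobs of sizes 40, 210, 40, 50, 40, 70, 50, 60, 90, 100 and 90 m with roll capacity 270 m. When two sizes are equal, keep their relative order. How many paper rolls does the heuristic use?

Sorted descending: 210, 100, 90, 90, 70, 60, 50, 50, 40, 40, 40.
  210 → roll 1 (new)  [load 210/270]
  100 → roll 2 (new)  [load 100/270]
  90 → roll 2  [load 190/270]
  90 → roll 3 (new)  [load 90/270]
  70 → roll 2  [load 260/270]
  60 → roll 1  [load 270/270]
  50 → roll 3  [load 140/270]
  50 → roll 3  [load 190/270]
  40 → roll 3  [load 230/270]
  40 → roll 3  [load 270/270]
  40 → roll 4 (new)  [load 40/270]
4 paper rolls opened.

4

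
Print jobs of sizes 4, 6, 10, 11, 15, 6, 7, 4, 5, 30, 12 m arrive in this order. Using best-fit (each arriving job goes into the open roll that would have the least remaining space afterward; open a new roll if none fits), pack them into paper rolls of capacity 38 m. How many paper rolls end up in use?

  4 → roll 1 (new)  [load 4/38]
  6 → roll 1  [load 10/38]
  10 → roll 1  [load 20/38]
  11 → roll 1  [load 31/38]
  15 → roll 2 (new)  [load 15/38]
  6 → roll 1  [load 37/38]
  7 → roll 2  [load 22/38]
  4 → roll 2  [load 26/38]
  5 → roll 2  [load 31/38]
  30 → roll 3 (new)  [load 30/38]
  12 → roll 4 (new)  [load 12/38]
4 paper rolls opened.

4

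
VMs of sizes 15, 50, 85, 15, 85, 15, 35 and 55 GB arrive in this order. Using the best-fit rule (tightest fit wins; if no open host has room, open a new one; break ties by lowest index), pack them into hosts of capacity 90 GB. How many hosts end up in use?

5

  15 → host 1 (new)  [load 15/90]
  50 → host 1  [load 65/90]
  85 → host 2 (new)  [load 85/90]
  15 → host 1  [load 80/90]
  85 → host 3 (new)  [load 85/90]
  15 → host 4 (new)  [load 15/90]
  35 → host 4  [load 50/90]
  55 → host 5 (new)  [load 55/90]
5 hosts opened.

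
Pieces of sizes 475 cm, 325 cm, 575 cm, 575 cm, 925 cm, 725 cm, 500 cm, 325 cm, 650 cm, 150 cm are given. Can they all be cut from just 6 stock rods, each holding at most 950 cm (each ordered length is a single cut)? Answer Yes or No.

Total = 5225 cm; ⌈5225/950⌉ = 6.
The bound of 6 does not rule out 6, but exhaustive search shows no assignment into 6 stock rods of capacity 950 cm exists — the minimum is 7.

No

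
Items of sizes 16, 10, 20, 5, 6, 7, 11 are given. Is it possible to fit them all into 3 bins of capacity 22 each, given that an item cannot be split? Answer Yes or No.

Total = 75; ⌈75/22⌉ = 4.
At least 4 bins are required, but only 3 are allowed.

No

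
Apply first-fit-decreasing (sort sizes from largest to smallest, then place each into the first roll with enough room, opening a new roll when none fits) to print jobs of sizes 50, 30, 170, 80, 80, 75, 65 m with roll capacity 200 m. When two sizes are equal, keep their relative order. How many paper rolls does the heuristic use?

3

Sorted descending: 170, 80, 80, 75, 65, 50, 30.
  170 → roll 1 (new)  [load 170/200]
  80 → roll 2 (new)  [load 80/200]
  80 → roll 2  [load 160/200]
  75 → roll 3 (new)  [load 75/200]
  65 → roll 3  [load 140/200]
  50 → roll 3  [load 190/200]
  30 → roll 1  [load 200/200]
3 paper rolls opened.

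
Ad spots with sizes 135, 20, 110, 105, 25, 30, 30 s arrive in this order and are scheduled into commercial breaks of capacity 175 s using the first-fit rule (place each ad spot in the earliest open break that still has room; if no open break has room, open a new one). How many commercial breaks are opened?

3

  135 → break 1 (new)  [load 135/175]
  20 → break 1  [load 155/175]
  110 → break 2 (new)  [load 110/175]
  105 → break 3 (new)  [load 105/175]
  25 → break 2  [load 135/175]
  30 → break 2  [load 165/175]
  30 → break 3  [load 135/175]
3 commercial breaks opened.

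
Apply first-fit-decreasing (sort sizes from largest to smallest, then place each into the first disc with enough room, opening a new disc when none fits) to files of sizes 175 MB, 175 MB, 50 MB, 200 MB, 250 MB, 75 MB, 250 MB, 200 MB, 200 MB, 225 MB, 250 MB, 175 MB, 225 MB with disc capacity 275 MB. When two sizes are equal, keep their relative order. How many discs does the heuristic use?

11

Sorted descending: 250, 250, 250, 225, 225, 200, 200, 200, 175, 175, 175, 75, 50.
  250 → disc 1 (new)  [load 250/275]
  250 → disc 2 (new)  [load 250/275]
  250 → disc 3 (new)  [load 250/275]
  225 → disc 4 (new)  [load 225/275]
  225 → disc 5 (new)  [load 225/275]
  200 → disc 6 (new)  [load 200/275]
  200 → disc 7 (new)  [load 200/275]
  200 → disc 8 (new)  [load 200/275]
  175 → disc 9 (new)  [load 175/275]
  175 → disc 10 (new)  [load 175/275]
  175 → disc 11 (new)  [load 175/275]
  75 → disc 6  [load 275/275]
  50 → disc 4  [load 275/275]
11 discs opened.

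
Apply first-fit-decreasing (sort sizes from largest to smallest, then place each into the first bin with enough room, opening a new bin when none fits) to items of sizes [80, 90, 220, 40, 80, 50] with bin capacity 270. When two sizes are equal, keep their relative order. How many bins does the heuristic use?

Sorted descending: 220, 90, 80, 80, 50, 40.
  220 → bin 1 (new)  [load 220/270]
  90 → bin 2 (new)  [load 90/270]
  80 → bin 2  [load 170/270]
  80 → bin 2  [load 250/270]
  50 → bin 1  [load 270/270]
  40 → bin 3 (new)  [load 40/270]
3 bins opened.

3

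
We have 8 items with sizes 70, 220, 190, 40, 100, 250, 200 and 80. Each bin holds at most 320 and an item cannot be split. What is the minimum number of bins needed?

Total = 250 + 220 + 200 + 190 + 100 + 80 + 70 + 40 = 1150.
Lower bound: ⌈1150/320⌉ = 4 bins.
A packing using 4 bins:
  bin 1: 250 + 70 = 320
  bin 2: 220 + 100 = 320
  bin 3: 200 + 80 + 40 = 320
  bin 4: 190 = 190
This matches the lower bound, so 4 is optimal.

4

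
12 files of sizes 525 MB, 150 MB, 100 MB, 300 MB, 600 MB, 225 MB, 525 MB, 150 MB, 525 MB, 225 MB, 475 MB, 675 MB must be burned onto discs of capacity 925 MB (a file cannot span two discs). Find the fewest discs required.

Total = 675 + 600 + 525 + 525 + 525 + 475 + 300 + 225 + 225 + 150 + 150 + 100 = 4475 MB.
Lower bound: ⌈4475/925⌉ = 5 discs.
Also, 6 files each exceed 925/2 MB, and no two of those can share a disc, so at least 6 discs are needed.
A packing using 6 discs:
  disc 1: 675 + 225 = 900
  disc 2: 600 + 300 = 900
  disc 3: 525 + 225 + 150 = 900
  disc 4: 525 + 150 + 100 = 775
  disc 5: 525 = 525
  disc 6: 475 = 475
This matches the lower bound, so 6 is optimal.

6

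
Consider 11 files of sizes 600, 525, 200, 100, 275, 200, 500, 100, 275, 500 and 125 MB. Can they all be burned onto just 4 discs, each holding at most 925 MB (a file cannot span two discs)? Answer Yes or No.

Yes

A valid assignment using 4 discs:
  disc 1: 600 + 275 = 875
  disc 2: 525 + 275 + 125 = 925
  disc 3: 500 + 200 + 200 = 900
  disc 4: 500 + 100 + 100 = 700
Every load is within 925 MB, so 4 discs suffice.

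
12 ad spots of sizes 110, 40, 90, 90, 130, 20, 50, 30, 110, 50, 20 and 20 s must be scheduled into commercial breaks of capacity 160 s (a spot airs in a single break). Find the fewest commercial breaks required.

5

Total = 130 + 110 + 110 + 90 + 90 + 50 + 50 + 40 + 30 + 20 + 20 + 20 = 760 s.
Lower bound: ⌈760/160⌉ = 5 commercial breaks.
A packing using 5 commercial breaks:
  break 1: 130 + 30 = 160
  break 2: 110 + 50 = 160
  break 3: 110 + 50 = 160
  break 4: 90 + 40 + 20 = 150
  break 5: 90 + 20 + 20 = 130
This matches the lower bound, so 5 is optimal.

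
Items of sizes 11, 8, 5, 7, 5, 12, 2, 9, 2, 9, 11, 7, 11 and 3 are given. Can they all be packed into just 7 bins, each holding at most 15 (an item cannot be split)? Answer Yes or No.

Total = 102; ⌈102/15⌉ = 7.
The bound of 7 does not rule out 7, but exhaustive search shows no assignment into 7 bins of capacity 15 exists — the minimum is 8.

No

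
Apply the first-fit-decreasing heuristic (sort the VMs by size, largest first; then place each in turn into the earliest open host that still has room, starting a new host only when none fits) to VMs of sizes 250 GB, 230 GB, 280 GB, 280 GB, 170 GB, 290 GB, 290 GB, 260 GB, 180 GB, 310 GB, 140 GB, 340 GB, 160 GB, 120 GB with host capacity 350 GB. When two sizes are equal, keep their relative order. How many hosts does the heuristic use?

11

Sorted descending: 340, 310, 290, 290, 280, 280, 260, 250, 230, 180, 170, 160, 140, 120.
  340 → host 1 (new)  [load 340/350]
  310 → host 2 (new)  [load 310/350]
  290 → host 3 (new)  [load 290/350]
  290 → host 4 (new)  [load 290/350]
  280 → host 5 (new)  [load 280/350]
  280 → host 6 (new)  [load 280/350]
  260 → host 7 (new)  [load 260/350]
  250 → host 8 (new)  [load 250/350]
  230 → host 9 (new)  [load 230/350]
  180 → host 10 (new)  [load 180/350]
  170 → host 10  [load 350/350]
  160 → host 11 (new)  [load 160/350]
  140 → host 11  [load 300/350]
  120 → host 9  [load 350/350]
11 hosts opened.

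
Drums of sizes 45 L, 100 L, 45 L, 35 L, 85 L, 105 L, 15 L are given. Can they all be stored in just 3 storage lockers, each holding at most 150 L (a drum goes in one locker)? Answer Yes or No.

Yes

A valid assignment using 3 storage lockers:
  locker 1: 105 + 45 = 150
  locker 2: 100 + 45 = 145
  locker 3: 85 + 35 + 15 = 135
Every load is within 150 L, so 3 storage lockers suffice.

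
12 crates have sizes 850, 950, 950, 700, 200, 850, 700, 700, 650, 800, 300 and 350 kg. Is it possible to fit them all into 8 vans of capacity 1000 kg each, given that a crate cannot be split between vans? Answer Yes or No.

No

Total = 8000 kg; ⌈8000/1000⌉ = 8.
9 crates each exceed half the capacity and cannot share a van, forcing at least 9 vans.
At least 9 vans are required, but only 8 are allowed.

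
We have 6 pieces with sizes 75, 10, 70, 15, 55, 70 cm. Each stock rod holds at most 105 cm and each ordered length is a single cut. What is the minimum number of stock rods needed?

Total = 75 + 70 + 70 + 55 + 15 + 10 = 295 cm.
Lower bound: ⌈295/105⌉ = 3 stock rods.
Also, 4 pieces each exceed 105/2 cm, and no two of those can share a stock rod, so at least 4 stock rods are needed.
A packing using 4 stock rods:
  stock rod 1: 75 + 15 + 10 = 100
  stock rod 2: 70 = 70
  stock rod 3: 70 = 70
  stock rod 4: 55 = 55
This matches the lower bound, so 4 is optimal.

4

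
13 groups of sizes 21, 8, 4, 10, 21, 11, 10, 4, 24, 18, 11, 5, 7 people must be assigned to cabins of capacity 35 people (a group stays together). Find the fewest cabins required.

Total = 24 + 21 + 21 + 18 + 11 + 11 + 10 + 10 + 8 + 7 + 5 + 4 + 4 = 154 people.
Lower bound: ⌈154/35⌉ = 5 cabins.
A packing using 5 cabins:
  cabin 1: 24 + 11 = 35
  cabin 2: 21 + 11 = 32
  cabin 3: 21 + 10 + 4 = 35
  cabin 4: 18 + 10 + 7 = 35
  cabin 5: 8 + 5 + 4 = 17
This matches the lower bound, so 5 is optimal.

5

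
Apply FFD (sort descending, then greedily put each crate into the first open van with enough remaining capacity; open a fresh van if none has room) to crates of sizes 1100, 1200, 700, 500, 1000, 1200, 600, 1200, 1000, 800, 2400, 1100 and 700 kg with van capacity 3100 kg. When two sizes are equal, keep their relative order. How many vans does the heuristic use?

5

Sorted descending: 2400, 1200, 1200, 1200, 1100, 1100, 1000, 1000, 800, 700, 700, 600, 500.
  2400 → van 1 (new)  [load 2400/3100]
  1200 → van 2 (new)  [load 1200/3100]
  1200 → van 2  [load 2400/3100]
  1200 → van 3 (new)  [load 1200/3100]
  1100 → van 3  [load 2300/3100]
  1100 → van 4 (new)  [load 1100/3100]
  1000 → van 4  [load 2100/3100]
  1000 → van 4  [load 3100/3100]
  800 → van 3  [load 3100/3100]
  700 → van 1  [load 3100/3100]
  700 → van 2  [load 3100/3100]
  600 → van 5 (new)  [load 600/3100]
  500 → van 5  [load 1100/3100]
5 vans opened.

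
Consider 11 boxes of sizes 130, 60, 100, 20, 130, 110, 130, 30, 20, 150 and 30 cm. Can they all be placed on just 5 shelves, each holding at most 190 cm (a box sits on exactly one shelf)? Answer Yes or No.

No

Total = 910 cm; ⌈910/190⌉ = 5.
6 boxes each exceed half the capacity and cannot share a shelf, forcing at least 6 shelves.
At least 6 shelves are required, but only 5 are allowed.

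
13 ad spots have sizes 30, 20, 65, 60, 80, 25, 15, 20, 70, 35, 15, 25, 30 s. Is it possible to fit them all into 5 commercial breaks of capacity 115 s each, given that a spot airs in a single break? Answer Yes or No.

A valid assignment using 5 commercial breaks:
  break 1: 80 + 35 = 115
  break 2: 70 + 30 + 15 = 115
  break 3: 65 + 30 + 20 = 115
  break 4: 60 + 25 + 25 = 110
  break 5: 20 + 15 = 35
Every load is within 115 s, so 5 commercial breaks suffice.

Yes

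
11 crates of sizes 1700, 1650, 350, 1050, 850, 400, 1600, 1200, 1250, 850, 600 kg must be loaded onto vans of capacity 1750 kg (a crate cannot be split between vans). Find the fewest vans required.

7

Total = 1700 + 1650 + 1600 + 1250 + 1200 + 1050 + 850 + 850 + 600 + 400 + 350 = 11500 kg.
Lower bound: ⌈11500/1750⌉ = 7 vans.
A packing using 7 vans:
  van 1: 1700 = 1700
  van 2: 1650 = 1650
  van 3: 1600 = 1600
  van 4: 1250 + 400 = 1650
  van 5: 1200 + 350 = 1550
  van 6: 1050 + 600 = 1650
  van 7: 850 + 850 = 1700
This matches the lower bound, so 7 is optimal.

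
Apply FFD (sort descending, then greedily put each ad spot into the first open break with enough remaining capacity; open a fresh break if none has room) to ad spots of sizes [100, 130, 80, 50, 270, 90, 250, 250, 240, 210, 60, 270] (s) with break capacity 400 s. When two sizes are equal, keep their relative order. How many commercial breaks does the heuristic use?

Sorted descending: 270, 270, 250, 250, 240, 210, 130, 100, 90, 80, 60, 50.
  270 → break 1 (new)  [load 270/400]
  270 → break 2 (new)  [load 270/400]
  250 → break 3 (new)  [load 250/400]
  250 → break 4 (new)  [load 250/400]
  240 → break 5 (new)  [load 240/400]
  210 → break 6 (new)  [load 210/400]
  130 → break 1  [load 400/400]
  100 → break 2  [load 370/400]
  90 → break 3  [load 340/400]
  80 → break 4  [load 330/400]
  60 → break 3  [load 400/400]
  50 → break 4  [load 380/400]
6 commercial breaks opened.

6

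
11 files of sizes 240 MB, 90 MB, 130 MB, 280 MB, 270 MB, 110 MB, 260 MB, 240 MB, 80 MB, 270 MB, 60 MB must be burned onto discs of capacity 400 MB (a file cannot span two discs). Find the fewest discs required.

6

Total = 280 + 270 + 270 + 260 + 240 + 240 + 130 + 110 + 90 + 80 + 60 = 2030 MB.
Lower bound: ⌈2030/400⌉ = 6 discs.
A packing using 6 discs:
  disc 1: 280 + 110 = 390
  disc 2: 270 + 130 = 400
  disc 3: 270 + 90 = 360
  disc 4: 260 + 80 + 60 = 400
  disc 5: 240 = 240
  disc 6: 240 = 240
This matches the lower bound, so 6 is optimal.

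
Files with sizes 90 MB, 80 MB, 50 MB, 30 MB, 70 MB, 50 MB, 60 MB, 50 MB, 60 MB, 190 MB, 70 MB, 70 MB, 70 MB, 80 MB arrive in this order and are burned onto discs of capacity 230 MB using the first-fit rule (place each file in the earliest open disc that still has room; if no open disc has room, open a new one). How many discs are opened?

  90 → disc 1 (new)  [load 90/230]
  80 → disc 1  [load 170/230]
  50 → disc 1  [load 220/230]
  30 → disc 2 (new)  [load 30/230]
  70 → disc 2  [load 100/230]
  50 → disc 2  [load 150/230]
  60 → disc 2  [load 210/230]
  50 → disc 3 (new)  [load 50/230]
  60 → disc 3  [load 110/230]
  190 → disc 4 (new)  [load 190/230]
  70 → disc 3  [load 180/230]
  70 → disc 5 (new)  [load 70/230]
  70 → disc 5  [load 140/230]
  80 → disc 5  [load 220/230]
5 discs opened.

5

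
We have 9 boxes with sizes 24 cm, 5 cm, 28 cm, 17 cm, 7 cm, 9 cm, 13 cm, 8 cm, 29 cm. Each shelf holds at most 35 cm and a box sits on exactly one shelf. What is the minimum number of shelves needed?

5

Total = 29 + 28 + 24 + 17 + 13 + 9 + 8 + 7 + 5 = 140 cm.
Lower bound: ⌈140/35⌉ = 4 shelves.
A packing using 5 shelves:
  shelf 1: 29 + 5 = 34
  shelf 2: 28 + 7 = 35
  shelf 3: 24 + 9 = 33
  shelf 4: 17 + 13 = 30
  shelf 5: 8 = 8
No arrangement into 4 shelves stays within capacity, so 5 is optimal.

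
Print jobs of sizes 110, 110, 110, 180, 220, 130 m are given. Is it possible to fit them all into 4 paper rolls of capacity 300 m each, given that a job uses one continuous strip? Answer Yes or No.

Yes

A valid assignment using 4 paper rolls:
  roll 1: 220 = 220
  roll 2: 180 + 110 = 290
  roll 3: 130 + 110 = 240
  roll 4: 110 = 110
Every load is within 300 m, so 4 paper rolls suffice.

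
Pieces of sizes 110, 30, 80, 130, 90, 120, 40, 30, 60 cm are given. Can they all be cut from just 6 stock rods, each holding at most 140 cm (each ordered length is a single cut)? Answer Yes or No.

Yes

A valid assignment using 6 stock rods:
  stock rod 1: 130 = 130
  stock rod 2: 120 = 120
  stock rod 3: 110 + 30 = 140
  stock rod 4: 90 + 40 = 130
  stock rod 5: 80 + 60 = 140
  stock rod 6: 30 = 30
Every load is within 140 cm, so 6 stock rods suffice.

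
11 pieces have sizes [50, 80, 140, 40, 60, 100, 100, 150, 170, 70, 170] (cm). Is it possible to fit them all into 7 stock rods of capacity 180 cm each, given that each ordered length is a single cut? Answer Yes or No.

Yes

A valid assignment using 7 stock rods:
  stock rod 1: 170 = 170
  stock rod 2: 170 = 170
  stock rod 3: 150 = 150
  stock rod 4: 140 + 40 = 180
  stock rod 5: 100 + 80 = 180
  stock rod 6: 100 + 70 = 170
  stock rod 7: 60 + 50 = 110
Every load is within 180 cm, so 7 stock rods suffice.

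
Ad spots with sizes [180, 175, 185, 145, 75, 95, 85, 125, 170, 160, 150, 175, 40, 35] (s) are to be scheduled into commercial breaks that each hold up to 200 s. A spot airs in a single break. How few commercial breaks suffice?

Total = 185 + 180 + 175 + 175 + 170 + 160 + 150 + 145 + 125 + 95 + 85 + 75 + 40 + 35 = 1795 s.
Lower bound: ⌈1795/200⌉ = 9 commercial breaks.
A packing using 10 commercial breaks:
  break 1: 185 = 185
  break 2: 180 = 180
  break 3: 175 = 175
  break 4: 175 = 175
  break 5: 170 = 170
  break 6: 160 + 40 = 200
  break 7: 150 + 35 = 185
  break 8: 145 = 145
  break 9: 125 + 75 = 200
  break 10: 95 + 85 = 180
No arrangement into 9 commercial breaks stays within capacity, so 10 is optimal.

10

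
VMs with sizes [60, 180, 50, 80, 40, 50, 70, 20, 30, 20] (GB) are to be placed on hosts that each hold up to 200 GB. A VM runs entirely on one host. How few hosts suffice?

Total = 180 + 80 + 70 + 60 + 50 + 50 + 40 + 30 + 20 + 20 = 600 GB.
Lower bound: ⌈600/200⌉ = 3 hosts.
A packing using 3 hosts:
  host 1: 180 + 20 = 200
  host 2: 80 + 70 + 50 = 200
  host 3: 60 + 50 + 40 + 30 + 20 = 200
This matches the lower bound, so 3 is optimal.

3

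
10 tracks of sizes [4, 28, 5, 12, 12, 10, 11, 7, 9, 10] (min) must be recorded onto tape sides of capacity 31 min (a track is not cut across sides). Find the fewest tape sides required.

4

Total = 28 + 12 + 12 + 11 + 10 + 10 + 9 + 7 + 5 + 4 = 108 min.
Lower bound: ⌈108/31⌉ = 4 tape sides.
A packing using 4 tape sides:
  side 1: 28 = 28
  side 2: 12 + 12 + 7 = 31
  side 3: 11 + 10 + 10 = 31
  side 4: 9 + 5 + 4 = 18
This matches the lower bound, so 4 is optimal.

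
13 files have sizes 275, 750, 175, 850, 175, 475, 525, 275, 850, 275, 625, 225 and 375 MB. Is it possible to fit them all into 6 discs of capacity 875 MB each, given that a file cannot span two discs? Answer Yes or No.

No

Total = 5850 MB; ⌈5850/875⌉ = 7.
At least 7 discs are required, but only 6 are allowed.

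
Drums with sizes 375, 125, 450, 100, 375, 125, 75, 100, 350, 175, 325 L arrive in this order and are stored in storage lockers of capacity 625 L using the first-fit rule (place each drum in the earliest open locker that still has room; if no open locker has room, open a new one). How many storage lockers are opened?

5

  375 → locker 1 (new)  [load 375/625]
  125 → locker 1  [load 500/625]
  450 → locker 2 (new)  [load 450/625]
  100 → locker 1  [load 600/625]
  375 → locker 3 (new)  [load 375/625]
  125 → locker 2  [load 575/625]
  75 → locker 3  [load 450/625]
  100 → locker 3  [load 550/625]
  350 → locker 4 (new)  [load 350/625]
  175 → locker 4  [load 525/625]
  325 → locker 5 (new)  [load 325/625]
5 storage lockers opened.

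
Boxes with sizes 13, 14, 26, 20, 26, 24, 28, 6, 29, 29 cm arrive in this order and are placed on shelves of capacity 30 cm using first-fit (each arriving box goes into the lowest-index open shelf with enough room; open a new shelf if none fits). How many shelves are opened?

8

  13 → shelf 1 (new)  [load 13/30]
  14 → shelf 1  [load 27/30]
  26 → shelf 2 (new)  [load 26/30]
  20 → shelf 3 (new)  [load 20/30]
  26 → shelf 4 (new)  [load 26/30]
  24 → shelf 5 (new)  [load 24/30]
  28 → shelf 6 (new)  [load 28/30]
  6 → shelf 3  [load 26/30]
  29 → shelf 7 (new)  [load 29/30]
  29 → shelf 8 (new)  [load 29/30]
8 shelves opened.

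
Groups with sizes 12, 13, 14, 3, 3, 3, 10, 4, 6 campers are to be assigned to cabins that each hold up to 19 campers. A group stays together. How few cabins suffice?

4

Total = 14 + 13 + 12 + 10 + 6 + 4 + 3 + 3 + 3 = 68 campers.
Lower bound: ⌈68/19⌉ = 4 cabins.
A packing using 4 cabins:
  cabin 1: 14 + 4 = 18
  cabin 2: 13 + 6 = 19
  cabin 3: 12 + 3 + 3 = 18
  cabin 4: 10 + 3 = 13
This matches the lower bound, so 4 is optimal.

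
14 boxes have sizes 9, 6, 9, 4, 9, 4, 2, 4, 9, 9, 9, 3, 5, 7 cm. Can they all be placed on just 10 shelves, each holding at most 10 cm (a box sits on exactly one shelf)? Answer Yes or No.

Yes

A valid assignment using 10 shelves:
  shelf 1: 9 = 9
  shelf 2: 9 = 9
  shelf 3: 9 = 9
  shelf 4: 9 = 9
  shelf 5: 9 = 9
  shelf 6: 9 = 9
  shelf 7: 7 + 3 = 10
  shelf 8: 6 + 4 = 10
  shelf 9: 5 + 4 = 9
  shelf 10: 4 + 2 = 6
Every load is within 10 cm, so 10 shelves suffice.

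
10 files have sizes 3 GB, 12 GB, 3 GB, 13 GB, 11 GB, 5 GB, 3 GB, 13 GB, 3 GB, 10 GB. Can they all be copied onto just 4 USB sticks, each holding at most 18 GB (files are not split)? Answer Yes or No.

Total = 76 GB; ⌈76/18⌉ = 5.
At least 5 USB sticks are required, but only 4 are allowed.

No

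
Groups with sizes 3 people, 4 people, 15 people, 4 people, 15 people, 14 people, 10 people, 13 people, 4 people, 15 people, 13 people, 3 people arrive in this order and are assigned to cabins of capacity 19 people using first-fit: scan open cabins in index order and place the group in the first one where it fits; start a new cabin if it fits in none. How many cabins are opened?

  3 → cabin 1 (new)  [load 3/19]
  4 → cabin 1  [load 7/19]
  15 → cabin 2 (new)  [load 15/19]
  4 → cabin 1  [load 11/19]
  15 → cabin 3 (new)  [load 15/19]
  14 → cabin 4 (new)  [load 14/19]
  10 → cabin 5 (new)  [load 10/19]
  13 → cabin 6 (new)  [load 13/19]
  4 → cabin 1  [load 15/19]
  15 → cabin 7 (new)  [load 15/19]
  13 → cabin 8 (new)  [load 13/19]
  3 → cabin 1  [load 18/19]
8 cabins opened.

8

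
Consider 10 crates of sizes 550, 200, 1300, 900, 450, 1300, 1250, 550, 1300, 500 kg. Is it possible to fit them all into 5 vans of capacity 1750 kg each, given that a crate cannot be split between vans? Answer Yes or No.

No

Total = 8300 kg; ⌈8300/1750⌉ = 5.
The bound of 5 does not rule out 5, but exhaustive search shows no assignment into 5 vans of capacity 1750 kg exists — the minimum is 6.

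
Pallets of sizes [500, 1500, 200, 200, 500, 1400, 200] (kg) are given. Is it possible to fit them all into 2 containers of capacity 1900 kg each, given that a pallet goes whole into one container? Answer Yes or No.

No

Total = 4500 kg; ⌈4500/1900⌉ = 3.
At least 3 containers are required, but only 2 are allowed.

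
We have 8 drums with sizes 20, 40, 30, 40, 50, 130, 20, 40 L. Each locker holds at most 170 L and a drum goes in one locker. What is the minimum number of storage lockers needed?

3

Total = 130 + 50 + 40 + 40 + 40 + 30 + 20 + 20 = 370 L.
Lower bound: ⌈370/170⌉ = 3 storage lockers.
A packing using 3 storage lockers:
  locker 1: 130 + 40 = 170
  locker 2: 50 + 40 + 40 + 30 = 160
  locker 3: 20 + 20 = 40
This matches the lower bound, so 3 is optimal.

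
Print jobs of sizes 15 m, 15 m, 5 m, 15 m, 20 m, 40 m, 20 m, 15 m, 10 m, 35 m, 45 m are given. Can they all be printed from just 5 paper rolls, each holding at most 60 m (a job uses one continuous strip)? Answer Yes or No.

Yes

A valid assignment using 4 paper rolls:
  roll 1: 45 + 15 = 60
  roll 2: 40 + 20 = 60
  roll 3: 35 + 20 + 5 = 60
  roll 4: 15 + 15 + 15 + 10 = 55
That uses only 4 ≤ 5, so 5 paper rolls are enough.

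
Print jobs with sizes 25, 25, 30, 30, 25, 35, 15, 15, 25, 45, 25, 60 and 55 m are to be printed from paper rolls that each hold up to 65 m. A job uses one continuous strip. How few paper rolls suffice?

7

Total = 60 + 55 + 45 + 35 + 30 + 30 + 25 + 25 + 25 + 25 + 25 + 15 + 15 = 410 m.
Lower bound: ⌈410/65⌉ = 7 paper rolls.
A packing using 7 paper rolls:
  roll 1: 60 = 60
  roll 2: 55 = 55
  roll 3: 45 + 15 = 60
  roll 4: 35 + 30 = 65
  roll 5: 30 + 25 = 55
  roll 6: 25 + 25 + 15 = 65
  roll 7: 25 + 25 = 50
This matches the lower bound, so 7 is optimal.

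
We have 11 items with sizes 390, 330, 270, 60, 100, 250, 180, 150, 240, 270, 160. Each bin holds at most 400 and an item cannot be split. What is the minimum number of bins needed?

7

Total = 390 + 330 + 270 + 270 + 250 + 240 + 180 + 160 + 150 + 100 + 60 = 2400.
Lower bound: ⌈2400/400⌉ = 6 bins.
A packing using 7 bins:
  bin 1: 390 = 390
  bin 2: 330 + 60 = 390
  bin 3: 270 + 100 = 370
  bin 4: 270 = 270
  bin 5: 250 + 150 = 400
  bin 6: 240 + 160 = 400
  bin 7: 180 = 180
No arrangement into 6 bins stays within capacity, so 7 is optimal.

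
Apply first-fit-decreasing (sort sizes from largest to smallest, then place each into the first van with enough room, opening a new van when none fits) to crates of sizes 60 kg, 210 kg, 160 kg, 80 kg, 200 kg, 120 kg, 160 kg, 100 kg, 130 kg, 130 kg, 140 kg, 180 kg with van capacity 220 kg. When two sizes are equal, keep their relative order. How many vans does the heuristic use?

Sorted descending: 210, 200, 180, 160, 160, 140, 130, 130, 120, 100, 80, 60.
  210 → van 1 (new)  [load 210/220]
  200 → van 2 (new)  [load 200/220]
  180 → van 3 (new)  [load 180/220]
  160 → van 4 (new)  [load 160/220]
  160 → van 5 (new)  [load 160/220]
  140 → van 6 (new)  [load 140/220]
  130 → van 7 (new)  [load 130/220]
  130 → van 8 (new)  [load 130/220]
  120 → van 9 (new)  [load 120/220]
  100 → van 9  [load 220/220]
  80 → van 6  [load 220/220]
  60 → van 4  [load 220/220]
9 vans opened.

9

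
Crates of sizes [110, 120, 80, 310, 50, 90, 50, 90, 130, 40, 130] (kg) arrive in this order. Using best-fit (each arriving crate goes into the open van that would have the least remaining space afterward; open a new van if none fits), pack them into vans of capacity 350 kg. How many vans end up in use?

4

  110 → van 1 (new)  [load 110/350]
  120 → van 1  [load 230/350]
  80 → van 1  [load 310/350]
  310 → van 2 (new)  [load 310/350]
  50 → van 3 (new)  [load 50/350]
  90 → van 3  [load 140/350]
  50 → van 3  [load 190/350]
  90 → van 3  [load 280/350]
  130 → van 4 (new)  [load 130/350]
  40 → van 1  [load 350/350]
  130 → van 4  [load 260/350]
4 vans opened.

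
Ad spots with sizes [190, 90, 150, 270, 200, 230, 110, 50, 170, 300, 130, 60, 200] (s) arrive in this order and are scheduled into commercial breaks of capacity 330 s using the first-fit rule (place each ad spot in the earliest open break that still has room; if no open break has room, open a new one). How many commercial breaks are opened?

8

  190 → break 1 (new)  [load 190/330]
  90 → break 1  [load 280/330]
  150 → break 2 (new)  [load 150/330]
  270 → break 3 (new)  [load 270/330]
  200 → break 4 (new)  [load 200/330]
  230 → break 5 (new)  [load 230/330]
  110 → break 2  [load 260/330]
  50 → break 1  [load 330/330]
  170 → break 6 (new)  [load 170/330]
  300 → break 7 (new)  [load 300/330]
  130 → break 4  [load 330/330]
  60 → break 2  [load 320/330]
  200 → break 8 (new)  [load 200/330]
8 commercial breaks opened.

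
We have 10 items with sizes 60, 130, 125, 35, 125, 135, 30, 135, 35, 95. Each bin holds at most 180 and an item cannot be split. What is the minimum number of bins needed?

6

Total = 135 + 135 + 130 + 125 + 125 + 95 + 60 + 35 + 35 + 30 = 905.
Lower bound: ⌈905/180⌉ = 6 bins.
A packing using 6 bins:
  bin 1: 135 + 35 = 170
  bin 2: 135 + 35 = 170
  bin 3: 130 + 30 = 160
  bin 4: 125 = 125
  bin 5: 125 = 125
  bin 6: 95 + 60 = 155
This matches the lower bound, so 6 is optimal.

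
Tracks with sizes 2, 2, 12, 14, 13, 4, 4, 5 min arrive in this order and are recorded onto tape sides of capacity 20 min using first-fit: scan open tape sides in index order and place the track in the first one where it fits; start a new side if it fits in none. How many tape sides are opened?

3

  2 → side 1 (new)  [load 2/20]
  2 → side 1  [load 4/20]
  12 → side 1  [load 16/20]
  14 → side 2 (new)  [load 14/20]
  13 → side 3 (new)  [load 13/20]
  4 → side 1  [load 20/20]
  4 → side 2  [load 18/20]
  5 → side 3  [load 18/20]
3 tape sides opened.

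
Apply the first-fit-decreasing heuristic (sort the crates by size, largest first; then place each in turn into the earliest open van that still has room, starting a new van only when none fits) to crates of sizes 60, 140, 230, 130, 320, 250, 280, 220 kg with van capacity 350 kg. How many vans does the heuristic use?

Sorted descending: 320, 280, 250, 230, 220, 140, 130, 60.
  320 → van 1 (new)  [load 320/350]
  280 → van 2 (new)  [load 280/350]
  250 → van 3 (new)  [load 250/350]
  230 → van 4 (new)  [load 230/350]
  220 → van 5 (new)  [load 220/350]
  140 → van 6 (new)  [load 140/350]
  130 → van 5  [load 350/350]
  60 → van 2  [load 340/350]
6 vans opened.

6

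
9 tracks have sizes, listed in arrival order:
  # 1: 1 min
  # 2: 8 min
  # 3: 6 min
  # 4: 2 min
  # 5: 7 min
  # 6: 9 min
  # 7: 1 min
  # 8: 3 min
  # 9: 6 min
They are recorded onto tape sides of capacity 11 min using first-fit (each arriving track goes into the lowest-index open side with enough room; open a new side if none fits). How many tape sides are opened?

  1 → side 1 (new)  [load 1/11]
  8 → side 1  [load 9/11]
  6 → side 2 (new)  [load 6/11]
  2 → side 1  [load 11/11]
  7 → side 3 (new)  [load 7/11]
  9 → side 4 (new)  [load 9/11]
  1 → side 2  [load 7/11]
  3 → side 2  [load 10/11]
  6 → side 5 (new)  [load 6/11]
5 tape sides opened.

5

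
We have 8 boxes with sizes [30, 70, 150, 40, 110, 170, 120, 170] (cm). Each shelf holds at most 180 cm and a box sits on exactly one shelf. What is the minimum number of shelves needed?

5

Total = 170 + 170 + 150 + 120 + 110 + 70 + 40 + 30 = 860 cm.
Lower bound: ⌈860/180⌉ = 5 shelves.
A packing using 5 shelves:
  shelf 1: 170 = 170
  shelf 2: 170 = 170
  shelf 3: 150 + 30 = 180
  shelf 4: 120 + 40 = 160
  shelf 5: 110 + 70 = 180
This matches the lower bound, so 5 is optimal.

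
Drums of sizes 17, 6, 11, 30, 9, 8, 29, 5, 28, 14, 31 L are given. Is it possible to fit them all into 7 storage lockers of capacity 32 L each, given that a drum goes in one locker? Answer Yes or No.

Yes

A valid assignment using 7 storage lockers:
  locker 1: 31 = 31
  locker 2: 30 = 30
  locker 3: 29 = 29
  locker 4: 28 = 28
  locker 5: 17 + 14 = 31
  locker 6: 11 + 9 + 8 = 28
  locker 7: 6 + 5 = 11
Every load is within 32 L, so 7 storage lockers suffice.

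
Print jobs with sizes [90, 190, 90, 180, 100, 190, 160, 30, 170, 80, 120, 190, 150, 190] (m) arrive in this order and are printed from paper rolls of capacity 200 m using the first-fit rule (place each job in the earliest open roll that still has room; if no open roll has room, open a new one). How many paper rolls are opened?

  90 → roll 1 (new)  [load 90/200]
  190 → roll 2 (new)  [load 190/200]
  90 → roll 1  [load 180/200]
  180 → roll 3 (new)  [load 180/200]
  100 → roll 4 (new)  [load 100/200]
  190 → roll 5 (new)  [load 190/200]
  160 → roll 6 (new)  [load 160/200]
  30 → roll 4  [load 130/200]
  170 → roll 7 (new)  [load 170/200]
  80 → roll 8 (new)  [load 80/200]
  120 → roll 8  [load 200/200]
  190 → roll 9 (new)  [load 190/200]
  150 → roll 10 (new)  [load 150/200]
  190 → roll 11 (new)  [load 190/200]
11 paper rolls opened.

11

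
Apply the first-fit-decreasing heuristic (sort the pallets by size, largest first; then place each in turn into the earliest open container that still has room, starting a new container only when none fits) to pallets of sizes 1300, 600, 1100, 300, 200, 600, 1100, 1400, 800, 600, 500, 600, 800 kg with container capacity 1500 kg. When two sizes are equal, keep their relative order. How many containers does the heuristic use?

8

Sorted descending: 1400, 1300, 1100, 1100, 800, 800, 600, 600, 600, 600, 500, 300, 200.
  1400 → container 1 (new)  [load 1400/1500]
  1300 → container 2 (new)  [load 1300/1500]
  1100 → container 3 (new)  [load 1100/1500]
  1100 → container 4 (new)  [load 1100/1500]
  800 → container 5 (new)  [load 800/1500]
  800 → container 6 (new)  [load 800/1500]
  600 → container 5  [load 1400/1500]
  600 → container 6  [load 1400/1500]
  600 → container 7 (new)  [load 600/1500]
  600 → container 7  [load 1200/1500]
  500 → container 8 (new)  [load 500/1500]
  300 → container 3  [load 1400/1500]
  200 → container 2  [load 1500/1500]
8 containers opened.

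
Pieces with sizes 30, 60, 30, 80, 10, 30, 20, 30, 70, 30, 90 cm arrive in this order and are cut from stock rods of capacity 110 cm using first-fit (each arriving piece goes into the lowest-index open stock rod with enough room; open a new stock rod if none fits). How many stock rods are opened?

5

  30 → stock rod 1 (new)  [load 30/110]
  60 → stock rod 1  [load 90/110]
  30 → stock rod 2 (new)  [load 30/110]
  80 → stock rod 2  [load 110/110]
  10 → stock rod 1  [load 100/110]
  30 → stock rod 3 (new)  [load 30/110]
  20 → stock rod 3  [load 50/110]
  30 → stock rod 3  [load 80/110]
  70 → stock rod 4 (new)  [load 70/110]
  30 → stock rod 3  [load 110/110]
  90 → stock rod 5 (new)  [load 90/110]
5 stock rods opened.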